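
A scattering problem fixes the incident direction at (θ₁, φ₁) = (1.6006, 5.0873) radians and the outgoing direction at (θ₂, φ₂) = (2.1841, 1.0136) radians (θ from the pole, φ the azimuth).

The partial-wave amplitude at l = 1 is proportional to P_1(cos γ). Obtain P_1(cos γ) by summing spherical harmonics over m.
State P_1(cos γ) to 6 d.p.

Addition theorem: P_1(cos γ) = (4π/3) Σ_m Y*_{lm}(Ω₁) Y_{lm}(Ω₂), m = −1…1:
  m=-1: Y*=(0.126460, -0.321353)  Y=(0.149403, -0.239793)  product (-0.058165, -0.078336)
  m=+0: Y*=(-0.014560, -0.000000)  Y=(-0.281226, 0.000000)  product (0.004095, 0.000000)
  m=+1: Y*=(-0.126460, -0.321353)  Y=(-0.149403, -0.239793)  product (-0.058165, 0.078336)
Accumulated sum (-0.112235, 0.000000); after 4π/(2l+1) scaling, (-0.470129, 0.000000) ⇒ P_1 = -0.470129

-0.470129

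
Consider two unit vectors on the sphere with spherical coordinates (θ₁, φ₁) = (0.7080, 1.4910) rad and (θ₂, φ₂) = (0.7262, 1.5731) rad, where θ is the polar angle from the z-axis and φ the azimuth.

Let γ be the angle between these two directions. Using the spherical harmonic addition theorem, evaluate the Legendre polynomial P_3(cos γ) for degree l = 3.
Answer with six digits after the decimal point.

0.990299

Addition theorem: P_3(cos γ) = (4π/7) Σ_m Y*_{lm}(Ω₁) Y_{lm}(Ω₂), m = −3…3:
  m=-3: -0.027208-0.111475i × +0.000844+0.122160i = +0.013595-0.003418i  (running Σ = +0.013595-0.003418i)
  m=-2: -0.324161+0.052177i × -0.336937+0.001552i = +0.109141-0.018084i  (running Σ = +0.122736-0.021502i)
  m=-1: +0.031587+0.395002i × -0.000888-0.385275i = +0.152156-0.012520i  (running Σ = +0.274892-0.034022i)
  m=0: -0.032474-0.000000i × -0.057117+0.000000i = +0.001855+0.000000i  (running Σ = +0.276747-0.034022i)
  m=1: -0.031587+0.395002i × +0.000888-0.385275i = +0.152156+0.012520i  (running Σ = +0.428903-0.021502i)
  m=2: -0.324161-0.052177i × -0.336937-0.001552i = +0.109141+0.018084i  (running Σ = +0.538044-0.003418i)
  m=3: +0.027208-0.111475i × -0.000844+0.122160i = +0.013595+0.003418i  (running Σ = +0.551638-0.000000i)
Accumulated sum +0.551638-0.000000i; after 4π/(2l+1) scaling, +0.990299-0.000000i ⇒ P_3 = 0.990299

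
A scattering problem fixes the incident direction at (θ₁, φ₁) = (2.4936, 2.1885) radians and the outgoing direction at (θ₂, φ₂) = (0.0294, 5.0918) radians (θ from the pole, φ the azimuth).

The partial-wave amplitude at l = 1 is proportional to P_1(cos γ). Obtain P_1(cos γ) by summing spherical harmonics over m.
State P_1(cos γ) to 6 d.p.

-0.814194

Term-by-term m-sum for l=1 (normalisation 4π/3 = 4.188790):
  [-1]  conj(Y_{1,-1})(Ω₁) = -0.12078 + 0.17000j ; Y_{1,-1}(Ω₂) = 0.00376 + 0.00943j ; Δ = -0.00206 - 0.00050j
  [+0]  conj(Y_{1,0})(Ω₁) = -0.38956 + 0.00000j ; Y_{1,0}(Ω₂) = 0.48839 + 0.00000j ; Δ = -0.19026 + 0.00000j
  [+1]  conj(Y_{1,1})(Ω₁) = 0.12078 + 0.17000j ; Y_{1,1}(Ω₂) = -0.00376 + 0.00943j ; Δ = -0.00206 + 0.00050j
Accumulated sum -0.19437 + 0.00000j; after 4π/(2l+1) scaling, -0.81419 + 0.00000j ⇒ P_1 = -0.814194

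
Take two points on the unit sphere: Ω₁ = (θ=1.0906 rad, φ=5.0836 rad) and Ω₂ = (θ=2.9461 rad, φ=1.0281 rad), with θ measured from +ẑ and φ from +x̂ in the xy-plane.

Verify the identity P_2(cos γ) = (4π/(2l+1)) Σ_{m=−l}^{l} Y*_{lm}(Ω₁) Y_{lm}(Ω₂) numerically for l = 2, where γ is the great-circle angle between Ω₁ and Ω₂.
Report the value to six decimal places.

Expand P_2 via completeness: Σ_{m} conj(Y_{2,m}) at Ω₁ times Y_{2,m} at Ω₂ —
  term(m=-2) = (-0.001126, 0.004283)   from Y*(Ω₁)=(-0.223882, -0.205420), Y(Ω₂)=(-0.006800, -0.012892)
  term(m=-1) = (0.028453, 0.036898)   from Y*(Ω₁)=(0.114816, -0.294961), Y(Ω₂)=(-0.076026, 0.126058)
  term(m=+0) = (-0.067528, -0.000000)   from Y*(Ω₁)=(-0.113477, -0.000000), Y(Ω₂)=(0.595081, 0.000000)
  term(m=+1) = (0.028453, -0.036898)   from Y*(Ω₁)=(-0.114816, -0.294961), Y(Ω₂)=(0.076026, 0.126058)
  term(m=+2) = (-0.001126, -0.004283)   from Y*(Ω₁)=(-0.223882, 0.205420), Y(Ω₂)=(-0.006800, 0.012892)
Accumulated sum (-0.012873, -0.000000); after 4π/(2l+1) scaling, (-0.032354, -0.000000) ⇒ P_2 = -0.032354

-0.032354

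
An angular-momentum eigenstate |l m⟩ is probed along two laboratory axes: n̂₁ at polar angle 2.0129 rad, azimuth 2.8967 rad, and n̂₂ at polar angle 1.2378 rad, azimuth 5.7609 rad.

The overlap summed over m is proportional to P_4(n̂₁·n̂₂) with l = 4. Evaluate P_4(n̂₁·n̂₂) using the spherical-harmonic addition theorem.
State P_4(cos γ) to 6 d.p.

0.646526

Addition theorem: P_4(cos γ) = (4π/9) Σ_m Y*_{lm}(Ω₁) Y_{lm}(Ω₂), m = −4…4:
  term(m=-4) = +0.046402+0.093369i   from Y*(Ω₁)=+0.164622-0.245217i, Y(Ω₂)=-0.174900+0.306645i
  term(m=-3) = +0.091943+0.100974i   from Y*(Ω₁)=+0.293426-0.265075i, Y(Ω₂)=+0.001361+0.345349i
  term(m=-2) = -0.004922-0.003050i   from Y*(Ω₁)=+0.067848-0.036171i, Y(Ω₂)=-0.037827-0.065123i
  term(m=-1) = +0.099530+0.028339i   from Y*(Ω₁)=-0.305040+0.076232i, Y(Ω₂)=-0.285251-0.164191i
  term(m=+0) = -0.002865-0.000000i   from Y*(Ω₁)=-0.139502-0.000000i, Y(Ω₂)=+0.020537+0.000000i
  term(m=+1) = +0.099530-0.028339i   from Y*(Ω₁)=+0.305040+0.076232i, Y(Ω₂)=+0.285251-0.164191i
  term(m=+2) = -0.004922+0.003050i   from Y*(Ω₁)=+0.067848+0.036171i, Y(Ω₂)=-0.037827+0.065123i
  term(m=+3) = +0.091943-0.100974i   from Y*(Ω₁)=-0.293426-0.265075i, Y(Ω₂)=-0.001361+0.345349i
  term(m=+4) = +0.046402-0.093369i   from Y*(Ω₁)=+0.164622+0.245217i, Y(Ω₂)=-0.174900-0.306645i
Accumulated sum +0.463040+0.000000i; after 4π/(2l+1) scaling, +0.646526+0.000000i ⇒ P_4 = 0.646526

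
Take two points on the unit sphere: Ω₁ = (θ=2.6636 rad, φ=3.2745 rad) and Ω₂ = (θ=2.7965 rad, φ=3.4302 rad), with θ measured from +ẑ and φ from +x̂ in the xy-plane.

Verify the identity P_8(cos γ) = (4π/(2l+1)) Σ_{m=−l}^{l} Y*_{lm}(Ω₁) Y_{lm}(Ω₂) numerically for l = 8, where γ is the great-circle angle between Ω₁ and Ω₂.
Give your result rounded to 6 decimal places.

0.649460

Expand P_8 via completeness: Σ_{m} conj(Y_{8,m}) at Ω₁ times Y_{8,m} at Ω₂ —
  term(m=-8) = (0.000000, -0.000000)   from Y*(Ω₁)=(0.000502, 0.000903), Y(Ω₂)=(-0.000059, -0.000065)
  term(m=-7) = (0.000004, -0.000007)   from Y*(Ω₁)=(0.004767, 0.006397), Y(Ω₂)=(-0.000427, -0.000886)
  term(m=-6) = (0.000159, -0.000215)   from Y*(Ω₁)=(0.026969, 0.027626), Y(Ω₂)=(-0.001110, -0.006840)
  term(m=-5) = (0.003257, -0.003213)   from Y*(Ω₁)=(0.103318, 0.080939), Y(Ω₂)=(0.004442, -0.034576)
  term(m=-4) = (0.032984, -0.023687)   from Y*(Ω₁)=(0.272925, 0.160510), Y(Ω₂)=(0.051870, -0.117294)
  term(m=-3) = (0.152722, -0.077021)   from Y*(Ω₁)=(0.469102, 0.197627), Y(Ω₂)=(0.217746, -0.255923)
  term(m=-2) = (0.229163, -0.073761)   from Y*(Ω₁)=(0.408901, 0.111326), Y(Ω₂)=(0.476038, -0.309993)
  term(m=-1) = (-0.043756, 0.006868)   from Y*(Ω₁)=(-0.102276, -0.013674), Y(Ω₂)=(0.411486, -0.122169)
  term(m=+0) = (0.129534, 0.000000)   from Y*(Ω₁)=(-0.464804, -0.000000), Y(Ω₂)=(-0.278685, 0.000000)
  term(m=+1) = (-0.043756, -0.006868)   from Y*(Ω₁)=(0.102276, -0.013674), Y(Ω₂)=(-0.411486, -0.122169)
  term(m=+2) = (0.229163, 0.073761)   from Y*(Ω₁)=(0.408901, -0.111326), Y(Ω₂)=(0.476038, 0.309993)
  term(m=+3) = (0.152722, 0.077021)   from Y*(Ω₁)=(-0.469102, 0.197627), Y(Ω₂)=(-0.217746, -0.255923)
  term(m=+4) = (0.032984, 0.023687)   from Y*(Ω₁)=(0.272925, -0.160510), Y(Ω₂)=(0.051870, 0.117294)
  term(m=+5) = (0.003257, 0.003213)   from Y*(Ω₁)=(-0.103318, 0.080939), Y(Ω₂)=(-0.004442, -0.034576)
  term(m=+6) = (0.000159, 0.000215)   from Y*(Ω₁)=(0.026969, -0.027626), Y(Ω₂)=(-0.001110, 0.006840)
  term(m=+7) = (0.000004, 0.000007)   from Y*(Ω₁)=(-0.004767, 0.006397), Y(Ω₂)=(0.000427, -0.000886)
  term(m=+8) = (0.000000, 0.000000)   from Y*(Ω₁)=(0.000502, -0.000903), Y(Ω₂)=(-0.000059, 0.000065)
Σ over m = (0.878600, 0.000000); ×(4π/17) → (0.649460, 0.000000). Real part: 0.649460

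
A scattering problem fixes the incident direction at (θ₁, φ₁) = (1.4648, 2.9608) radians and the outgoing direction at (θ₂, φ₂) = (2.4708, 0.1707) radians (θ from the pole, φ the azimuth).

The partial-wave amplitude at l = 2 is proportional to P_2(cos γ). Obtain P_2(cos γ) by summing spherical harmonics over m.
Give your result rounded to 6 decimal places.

Addition theorem: P_2(cos γ) = (4π/5) Σ_m Y*_{lm}(Ω₁) Y_{lm}(Ω₂), m = −2…2:
  m=-2: Y*=(0.357253, -0.135118)  Y=(0.140641, -0.049971)  product (0.043492, -0.036855)
  m=-1: Y*=(-0.079951, 0.014614)  Y=(-0.370704, 0.063901)  product (0.028704, -0.010526)
  m=+0: Y*=(-0.304801, -0.000000)  Y=(0.265186, 0.000000)  product (-0.080829, -0.000000)
  m=+1: Y*=(0.079951, 0.014614)  Y=(0.370704, 0.063901)  product (0.028704, 0.010526)
  m=+2: Y*=(0.357253, 0.135118)  Y=(0.140641, 0.049971)  product (0.043492, 0.036855)
Accumulated sum (0.063564, 0.000000); after 4π/(2l+1) scaling, (0.159754, 0.000000) ⇒ P_2 = 0.159754

0.159754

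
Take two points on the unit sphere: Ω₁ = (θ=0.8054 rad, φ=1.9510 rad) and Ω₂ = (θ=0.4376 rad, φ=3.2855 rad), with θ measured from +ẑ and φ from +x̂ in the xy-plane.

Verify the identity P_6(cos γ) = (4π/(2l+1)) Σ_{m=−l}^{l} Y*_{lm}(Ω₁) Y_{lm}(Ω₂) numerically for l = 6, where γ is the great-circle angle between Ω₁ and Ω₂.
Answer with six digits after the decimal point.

Expand P_6 via completeness: Σ_{m} conj(Y_{6,m}) at Ω₁ times Y_{6,m} at Ω₂ —
  m=-6: 0.04430 - 0.05149j × 0.00182 - 0.00213j = -0.00003 - 0.00019j  (running Σ = -0.00003 - 0.00019j)
  m=-5: -0.21385 - 0.07330j × -0.01558 + 0.01365j = 0.00433 - 0.00178j  (running Σ = 0.00430 - 0.00197j)
  m=-4: 0.02063 + 0.41239j × 0.07745 - 0.05026j = 0.02232 + 0.03090j  (running Σ = 0.02663 + 0.02894j)
  m=-3: 0.35068 - 0.16091j × -0.24568 + 0.11319j = -0.06794 + 0.07923j  (running Σ = -0.04132 + 0.10816j)
  m=-2: 0.00451 + 0.00429j × 0.47358 - 0.14020j = 0.00274 + 0.00140j  (running Σ = -0.03858 + 0.10956j)
  m=-1: 0.13724 - 0.34341j × -0.40679 + 0.05895j = -0.03559 + 0.14779j  (running Σ = -0.07417 + 0.25735j)
  m=0: -0.10358 + 0.00000j × -0.21086 + 0.00000j = 0.02184 + 0.00000j  (running Σ = -0.05233 + 0.25735j)
  m=1: -0.13724 - 0.34341j × 0.40679 + 0.05895j = -0.03559 - 0.14779j  (running Σ = -0.08791 + 0.10956j)
  m=2: 0.00451 - 0.00429j × 0.47358 + 0.14020j = 0.00274 - 0.00140j  (running Σ = -0.08517 + 0.10816j)
  m=3: -0.35068 - 0.16091j × 0.24568 + 0.11319j = -0.06794 - 0.07923j  (running Σ = -0.15312 + 0.02894j)
  m=4: 0.02063 - 0.41239j × 0.07745 + 0.05026j = 0.02232 - 0.03090j  (running Σ = -0.13079 - 0.00197j)
  m=5: 0.21385 - 0.07330j × 0.01558 + 0.01365j = 0.00433 + 0.00178j  (running Σ = -0.12646 - 0.00019j)
  m=6: 0.04430 + 0.05149j × 0.00182 + 0.00213j = -0.00003 + 0.00019j  (running Σ = -0.12649 - 0.00000j)
Σ over m = -0.12649 - 0.00000j; ×(4π/13) → -0.12227 - 0.00000j. Real part: -0.122272

-0.122272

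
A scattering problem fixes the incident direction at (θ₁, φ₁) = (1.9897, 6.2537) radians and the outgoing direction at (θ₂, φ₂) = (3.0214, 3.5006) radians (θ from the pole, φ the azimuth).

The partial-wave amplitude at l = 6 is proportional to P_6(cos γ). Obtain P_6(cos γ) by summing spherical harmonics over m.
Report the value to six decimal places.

0.134122

Expand P_6 via completeness: Σ_{m} conj(Y_{6,m}) at Ω₁ times Y_{6,m} at Ω₂ —
  term(m=-6) = -0.00000 - 0.00000j   from Y*(Ω₁)=0.27640 - 0.04942j, Y(Ω₂)=-0.00000 - 0.00000j
  term(m=-5) = 0.00001 + 0.00002j   from Y*(Ω₁)=-0.42839 + 0.06362j, Y(Ω₂)=-0.00001 - 0.00004j
  term(m=-4) = 0.00000 - 0.00015j   from Y*(Ω₁)=0.20234 - 0.02398j, Y(Ω₂)=0.00010 - 0.00072j
  term(m=-3) = 0.00082 - 0.00191j   from Y*(Ω₁)=0.23743 - 0.02106j, Y(Ω₂)=0.00414 - 0.00770j
  term(m=-2) = -0.01494 + 0.01469j   from Y*(Ω₁)=-0.29163 + 0.01722j, Y(Ω₂)=0.05401 - 0.04718j
  term(m=-1) = -0.04890 + 0.02002j   from Y*(Ω₁)=-0.14380 + 0.00424j, Y(Ω₂)=0.34386 - 0.12904j
  term(m=+0) = 0.26477 + 0.00000j   from Y*(Ω₁)=0.30486 + 0.00000j, Y(Ω₂)=0.86849 + 0.00000j
  term(m=+1) = -0.04890 - 0.02002j   from Y*(Ω₁)=0.14380 + 0.00424j, Y(Ω₂)=-0.34386 - 0.12904j
  term(m=+2) = -0.01494 - 0.01469j   from Y*(Ω₁)=-0.29163 - 0.01722j, Y(Ω₂)=0.05401 + 0.04718j
  term(m=+3) = 0.00082 + 0.00191j   from Y*(Ω₁)=-0.23743 - 0.02106j, Y(Ω₂)=-0.00414 - 0.00770j
  term(m=+4) = 0.00000 + 0.00015j   from Y*(Ω₁)=0.20234 + 0.02398j, Y(Ω₂)=0.00010 + 0.00072j
  term(m=+5) = 0.00001 - 0.00002j   from Y*(Ω₁)=0.42839 + 0.06362j, Y(Ω₂)=0.00001 - 0.00004j
  term(m=+6) = -0.00000 + 0.00000j   from Y*(Ω₁)=0.27640 + 0.04942j, Y(Ω₂)=-0.00000 + 0.00000j
Σ over m = 0.13875 - 0.00000j; ×(4π/13) → 0.13412 - 0.00000j. Real part: 0.134122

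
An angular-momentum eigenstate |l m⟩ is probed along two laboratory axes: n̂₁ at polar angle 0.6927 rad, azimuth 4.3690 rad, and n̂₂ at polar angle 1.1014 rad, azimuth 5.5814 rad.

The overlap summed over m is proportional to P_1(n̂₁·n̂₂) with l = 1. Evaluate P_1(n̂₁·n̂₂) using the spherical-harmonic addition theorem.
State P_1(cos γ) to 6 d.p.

0.547874

Term-by-term m-sum for l=1 (normalisation 4π/3 = 4.188790):
  m=-1: Y*=-0.074285-0.207757i  Y=+0.235313+0.198921i  product +0.023847-0.063665i
  m=+0: Y*=+0.375992-0.000000i  Y=+0.221018+0.000000i  product +0.083101+0.000000i
  m=+1: Y*=+0.074285-0.207757i  Y=-0.235313+0.198921i  product +0.023847+0.063665i
Σ over m = +0.130795+0.000000i; ×(4π/3) → +0.547874+0.000000i. Real part: 0.547874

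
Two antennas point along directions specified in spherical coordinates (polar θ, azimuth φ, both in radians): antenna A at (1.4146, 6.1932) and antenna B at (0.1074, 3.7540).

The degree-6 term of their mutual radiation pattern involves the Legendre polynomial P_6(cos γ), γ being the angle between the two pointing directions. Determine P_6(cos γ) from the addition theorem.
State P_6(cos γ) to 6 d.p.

Addition theorem: P_6(cos γ) = (4π/13) Σ_m Y*_{lm}(Ω₁) Y_{lm}(Ω₂), m = −6…6:
  [-6]  conj(Y_{6,-6})(Ω₁) = +0.385007-0.230738i ; Y_{6,-6}(Ω₂) = -0.000001+0.000000i ; Δ = -0.000000+0.000000i
  [-5]  conj(Y_{6,-5})(Ω₁) = +0.220492-0.106490i ; Y_{6,-5}(Ω₂) = +0.000023+0.000002i ; Δ = +0.000005-0.000002i
  [-4]  conj(Y_{6,-4})(Ω₁) = -0.233315+0.087805i ; Y_{6,-4}(Ω₂) = -0.000358-0.000297i ; Δ = +0.000110+0.000038i
  [-3]  conj(Y_{6,-3})(Ω₁) = -0.257355+0.071213i ; Y_{6,-3}(Ω₂) = +0.001654+0.006059i ; Δ = -0.000857-0.001442i
  [-2]  conj(Y_{6,-2})(Ω₁) = +0.182522-0.033208i ; Y_{6,-2}(Ω₂) = +0.019612-0.054404i ; Δ = +0.001773-0.010581i
  [-1]  conj(Y_{6,-1})(Ω₁) = +0.270701-0.024425i ; Y_{6,-1}(Ω₂) = -0.272714+0.191584i ; Δ = -0.069145+0.058523i
  [+0]  conj(Y_{6,0})(Ω₁) = -0.167838-0.000000i ; Y_{6,0}(Ω₂) = +0.897544+0.000000i ; Δ = -0.150642-0.000000i
  [+1]  conj(Y_{6,1})(Ω₁) = -0.270701-0.024425i ; Y_{6,1}(Ω₂) = +0.272714+0.191584i ; Δ = -0.069145-0.058523i
  [+2]  conj(Y_{6,2})(Ω₁) = +0.182522+0.033208i ; Y_{6,2}(Ω₂) = +0.019612+0.054404i ; Δ = +0.001773+0.010581i
  [+3]  conj(Y_{6,3})(Ω₁) = +0.257355+0.071213i ; Y_{6,3}(Ω₂) = -0.001654+0.006059i ; Δ = -0.000857+0.001442i
  [+4]  conj(Y_{6,4})(Ω₁) = -0.233315-0.087805i ; Y_{6,4}(Ω₂) = -0.000358+0.000297i ; Δ = +0.000110-0.000038i
  [+5]  conj(Y_{6,5})(Ω₁) = -0.220492-0.106490i ; Y_{6,5}(Ω₂) = -0.000023+0.000002i ; Δ = +0.000005+0.000002i
  [+6]  conj(Y_{6,6})(Ω₁) = +0.385007+0.230738i ; Y_{6,6}(Ω₂) = -0.000001-0.000000i ; Δ = -0.000000-0.000000i
Σ over m = -0.286870-0.000000i; ×(4π/13) → -0.277301-0.000000i. Real part: -0.277301

-0.277301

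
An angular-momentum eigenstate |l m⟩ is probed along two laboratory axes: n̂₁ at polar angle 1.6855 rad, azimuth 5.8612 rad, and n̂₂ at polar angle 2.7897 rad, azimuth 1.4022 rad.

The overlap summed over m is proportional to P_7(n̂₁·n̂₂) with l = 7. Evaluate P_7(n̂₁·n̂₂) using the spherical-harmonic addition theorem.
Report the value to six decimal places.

-0.047055

Addition theorem: P_7(cos γ) = (4π/15) Σ_m Y*_{lm}(Ω₁) Y_{lm}(Ω₂), m = −7…7:
  m=-7: Y*=(-0.469101, -0.089097)  Y=(-0.000267, 0.000110)  product (0.000135, -0.000028)
  m=-6: Y*=(0.168748, 0.117861)  Y=(0.001562, 0.002496)  product (-0.000031, 0.000605)
  m=-5: Y*=(0.151230, 0.252788)  Y=(0.013934, -0.012415)  product (0.005246, 0.001645)
  m=-4: Y*=(-0.027055, -0.229900)  Y=(-0.064215, -0.051334)  product (-0.010064, 0.016152)
  m=-3: Y*=(0.070319, -0.223484)  Y=(-0.122653, 0.221459)  product (0.040868, 0.042984)
  m=-2: Y*=(-0.159518, 0.179391)  Y=(0.479310, 0.168037)  product (-0.106603, 0.059179)
  m=-1: Y*=(-0.191931, 0.086169)  Y=(0.085472, -0.502151)  product (0.026865, 0.103744)
  m=+0: Y*=(0.242209, -0.000000)  Y=(0.127995, 0.000000)  product (0.031001, 0.000000)
  m=+1: Y*=(0.191931, 0.086169)  Y=(-0.085472, -0.502151)  product (0.026865, -0.103744)
  m=+2: Y*=(-0.159518, -0.179391)  Y=(0.479310, -0.168037)  product (-0.106603, -0.059179)
  m=+3: Y*=(-0.070319, -0.223484)  Y=(0.122653, 0.221459)  product (0.040868, -0.042984)
  m=+4: Y*=(-0.027055, 0.229900)  Y=(-0.064215, 0.051334)  product (-0.010064, -0.016152)
  m=+5: Y*=(-0.151230, 0.252788)  Y=(-0.013934, -0.012415)  product (0.005246, -0.001645)
  m=+6: Y*=(0.168748, -0.117861)  Y=(0.001562, -0.002496)  product (-0.000031, -0.000605)
  m=+7: Y*=(0.469101, -0.089097)  Y=(0.000267, 0.000110)  product (0.000135, 0.000028)
Σ over m = (-0.056168, -0.000000); ×(4π/15) → (-0.047055, -0.000000). Real part: -0.047055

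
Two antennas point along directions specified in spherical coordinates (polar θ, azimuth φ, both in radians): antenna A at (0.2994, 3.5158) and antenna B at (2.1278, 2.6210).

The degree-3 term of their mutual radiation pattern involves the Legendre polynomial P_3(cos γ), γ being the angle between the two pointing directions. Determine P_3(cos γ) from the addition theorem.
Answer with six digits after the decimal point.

0.416924

Summing Y*_{l m}(θ₁,φ₁)·Y_{l m}(θ₂,φ₂) over m ∈ [−3, 3]; prefactor 4π/(2·3+1) = 1.795196:
  m=-3: (-0.004639, -0.009648) × (-0.002301, -0.255172) = (-0.002451, 0.001206)  (running Σ = (-0.002451, 0.001206))
  m=-2: (0.062250, 0.057807) × (-0.196664, -0.335951) = (0.007178, -0.032281)  (running Σ = (0.004727, -0.031076))
  m=-1: (-0.316306, -0.124217) × (-0.094559, -0.054215) = (0.023175, 0.028894)  (running Σ = (0.027902, -0.002181))
  m=0: (0.558051, -0.000000) × (0.316172, 0.000000) = (0.176440, 0.000000)  (running Σ = (0.204342, -0.002181))
  m=1: (0.316306, -0.124217) × (0.094559, -0.054215) = (0.023175, -0.028894)  (running Σ = (0.227517, -0.031076))
  m=2: (0.062250, -0.057807) × (-0.196664, 0.335951) = (0.007178, 0.032281)  (running Σ = (0.234695, 0.001206))
  m=3: (0.004639, -0.009648) × (0.002301, -0.255172) = (-0.002451, -0.001206)  (running Σ = (0.232244, -0.000000))
Total Σ_m = (0.232244, -0.000000). Multiply by 1.795196: (0.416924, -0.000000). P_3(cos γ) = 0.416924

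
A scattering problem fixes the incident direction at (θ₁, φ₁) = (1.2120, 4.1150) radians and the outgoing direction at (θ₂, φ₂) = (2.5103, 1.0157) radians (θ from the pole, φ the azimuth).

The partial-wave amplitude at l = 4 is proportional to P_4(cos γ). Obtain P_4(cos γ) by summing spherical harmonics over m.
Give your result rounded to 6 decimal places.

Term-by-term m-sum for l=4 (normalisation 4π/9 = 1.396263):
  [-4]  conj(Y_{4,-4})(Ω₁) = (-0.248395, -0.232351) ; Y_{4,-4}(Ω₂) = (-0.032476, 0.042757) ; Δ = (0.018001, -0.003075)
  [-3]  conj(Y_{4,-3})(Ω₁) = (0.351985, -0.079217) ; Y_{4,-3}(Ω₂) = (0.206794, 0.019599) ; Δ = (0.074341, -0.009483)
  [-2]  conj(Y_{4,-2})(Ω₁) = (0.014740, -0.037336) ; Y_{4,-2}(Ω₂) = (-0.184472, -0.371770) ; Δ = (-0.016599, 0.001407)
  [-1]  conj(Y_{4,-1})(Ω₁) = (0.186958, 0.274813) ; Y_{4,-1}(Ω₂) = (-0.185519, 0.299157) ; Δ = (-0.116897, 0.004947)
  [+0]  conj(Y_{4,0})(Ω₁) = (-0.017666, -0.000000) ; Y_{4,0}(Ω₂) = (-0.178397, 0.000000) ; Δ = (0.003152, 0.000000)
  [+1]  conj(Y_{4,1})(Ω₁) = (-0.186958, 0.274813) ; Y_{4,1}(Ω₂) = (0.185519, 0.299157) ; Δ = (-0.116897, -0.004947)
  [+2]  conj(Y_{4,2})(Ω₁) = (0.014740, 0.037336) ; Y_{4,2}(Ω₂) = (-0.184472, 0.371770) ; Δ = (-0.016599, -0.001407)
  [+3]  conj(Y_{4,3})(Ω₁) = (-0.351985, -0.079217) ; Y_{4,3}(Ω₂) = (-0.206794, 0.019599) ; Δ = (0.074341, 0.009483)
  [+4]  conj(Y_{4,4})(Ω₁) = (-0.248395, 0.232351) ; Y_{4,4}(Ω₂) = (-0.032476, -0.042757) ; Δ = (0.018001, 0.003075)
Accumulated sum (-0.079156, -0.000000); after 4π/(2l+1) scaling, (-0.110523, -0.000000) ⇒ P_4 = -0.110523

-0.110523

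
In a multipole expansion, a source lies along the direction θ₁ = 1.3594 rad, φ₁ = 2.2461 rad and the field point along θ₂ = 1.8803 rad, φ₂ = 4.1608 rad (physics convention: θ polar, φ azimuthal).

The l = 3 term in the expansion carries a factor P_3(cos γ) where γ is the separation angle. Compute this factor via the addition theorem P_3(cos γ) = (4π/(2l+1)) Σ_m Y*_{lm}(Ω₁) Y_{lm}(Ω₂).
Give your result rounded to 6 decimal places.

Term-by-term m-sum for l=3 (normalisation 4π/7 = 1.795196):
  m=-3: Y*=0.35028 + 0.17142j  Y=0.35926 + 0.03024j  product 0.12066 + 0.07218j
  m=-2: Y*=-0.04477 - 0.20005j  Y=0.12730 + 0.25209j  product 0.04473 - 0.03675j
  m=-1: Y*=0.15405 - 0.19234j  Y=0.08649 - 0.14056j  product -0.01371 - 0.03829j
  m=+0: Y*=-0.21767 + 0.00000j  Y=0.28827 + 0.00000j  product -0.06275 + 0.00000j
  m=+1: Y*=-0.15405 - 0.19234j  Y=-0.08649 - 0.14056j  product -0.01371 + 0.03829j
  m=+2: Y*=-0.04477 + 0.20005j  Y=0.12730 - 0.25209j  product 0.04473 + 0.03675j
  m=+3: Y*=-0.35028 + 0.17142j  Y=-0.35926 + 0.03024j  product 0.12066 - 0.07218j
Total Σ_m = 0.24061 + 0.00000j. Multiply by 1.795196: 0.43193 + 0.00000j. P_3(cos γ) = 0.431934

0.431934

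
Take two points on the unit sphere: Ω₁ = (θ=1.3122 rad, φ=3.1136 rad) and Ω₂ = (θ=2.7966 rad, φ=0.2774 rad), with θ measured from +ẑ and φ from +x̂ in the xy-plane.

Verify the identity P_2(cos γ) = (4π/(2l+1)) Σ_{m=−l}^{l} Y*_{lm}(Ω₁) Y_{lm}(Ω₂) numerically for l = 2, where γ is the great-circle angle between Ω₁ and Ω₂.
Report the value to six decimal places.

Summing Y*_{l m}(θ₁,φ₁)·Y_{l m}(θ₂,φ₂) over m ∈ [−2, 2]; prefactor 4π/(2·2+1) = 2.513274:
  m=-2: Y*=0.36045 - 0.02020j  Y=0.03755 - 0.02327j  product 0.01307 - 0.00915j
  m=-1: Y*=-0.19092 + 0.00535j  Y=-0.23647 + 0.06733j  product 0.04479 - 0.01412j
  m=+0: Y*=-0.25352 + 0.00000j  Y=0.52257 + 0.00000j  product -0.13248 + 0.00000j
  m=+1: Y*=0.19092 + 0.00535j  Y=0.23647 + 0.06733j  product 0.04479 + 0.01412j
  m=+2: Y*=0.36045 + 0.02020j  Y=0.03755 + 0.02327j  product 0.01307 + 0.00915j
Accumulated sum -0.01678 + 0.00000j; after 4π/(2l+1) scaling, -0.04216 + 0.00000j ⇒ P_2 = -0.042161

-0.042161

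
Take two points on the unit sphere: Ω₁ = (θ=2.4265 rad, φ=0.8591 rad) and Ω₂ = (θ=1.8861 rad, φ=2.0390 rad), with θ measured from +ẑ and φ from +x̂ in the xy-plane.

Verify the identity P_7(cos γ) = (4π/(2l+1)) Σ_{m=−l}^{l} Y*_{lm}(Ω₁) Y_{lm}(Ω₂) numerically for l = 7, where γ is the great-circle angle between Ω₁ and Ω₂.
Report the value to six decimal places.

Addition theorem: P_7(cos γ) = (4π/15) Σ_m Y*_{lm}(Ω₁) Y_{lm}(Ω₂), m = −7…7:
  m=-7: (0.025114, -0.006937) × (-0.047532, -0.347774) = (-0.003606, -0.008404)  (running Σ = (-0.003606, -0.008404))
  m=-6: (-0.048039, 0.101459) × (-0.404950, -0.139779) = (0.033635, -0.034371)  (running Σ = (0.030029, -0.042775))
  m=-5: (-0.115440, -0.260677) × (-0.051166, 0.049636) = (0.018845, 0.007608)  (running Σ = (0.048875, -0.035168))
  m=-4: (0.432261, 0.131258) × (-0.096763, -0.310588) = (-0.001060, -0.146956)  (running Σ = (0.047815, -0.182123))
  m=-3: (-0.312217, 0.197616) × (-0.189805, -0.031836) = (0.065552, -0.027569)  (running Σ = (0.113367, -0.209692))
  m=-2: (-0.009215, 0.062061) × (0.149299, -0.202891) = (0.011216, 0.011135)  (running Σ = (0.124583, -0.198557))
  m=-1: (-0.257904, -0.299025) × (-0.103758, -0.205173) = (-0.034592, 0.083941)  (running Σ = (0.089990, -0.114615))
  m=0: (0.059915, -0.000000) × (0.227320, 0.000000) = (0.013620, 0.000000)  (running Σ = (0.103610, -0.114615))
  m=1: (0.257904, -0.299025) × (0.103758, -0.205173) = (-0.034592, -0.083941)  (running Σ = (0.069018, -0.198557))
  m=2: (-0.009215, -0.062061) × (0.149299, 0.202891) = (0.011216, -0.011135)  (running Σ = (0.080233, -0.209692))
  m=3: (0.312217, 0.197616) × (0.189805, -0.031836) = (0.065552, 0.027569)  (running Σ = (0.145785, -0.182123))
  m=4: (0.432261, -0.131258) × (-0.096763, 0.310588) = (-0.001060, 0.146956)  (running Σ = (0.144725, -0.035168))
  m=5: (0.115440, -0.260677) × (0.051166, 0.049636) = (0.018845, -0.007608)  (running Σ = (0.163571, -0.042775))
  m=6: (-0.048039, -0.101459) × (-0.404950, 0.139779) = (0.033635, 0.034371)  (running Σ = (0.197206, -0.008404))
  m=7: (-0.025114, -0.006937) × (0.047532, -0.347774) = (-0.003606, 0.008404)  (running Σ = (0.193600, 0.000000))
Accumulated sum (0.193600, 0.000000); after 4π/(2l+1) scaling, (0.162190, 0.000000) ⇒ P_7 = 0.162190

0.162190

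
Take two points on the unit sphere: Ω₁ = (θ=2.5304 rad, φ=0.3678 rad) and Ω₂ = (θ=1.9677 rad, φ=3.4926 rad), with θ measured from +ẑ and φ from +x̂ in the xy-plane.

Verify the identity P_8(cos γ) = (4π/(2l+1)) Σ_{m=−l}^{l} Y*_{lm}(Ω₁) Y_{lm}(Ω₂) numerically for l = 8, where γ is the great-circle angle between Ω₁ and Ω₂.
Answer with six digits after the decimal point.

-0.069287

Summing Y*_{l m}(θ₁,φ₁)·Y_{l m}(θ₂,φ₂) over m ∈ [−8, 8]; prefactor 4π/(2·8+1) = 0.739198:
  m=-8: -0.00594 + 0.00120j × -0.25491 - 0.08832j = 0.00162 + 0.00022j  (running Σ = 0.00162 + 0.00022j)
  m=-7: 0.02918 - 0.01858j × -0.35041 - 0.28600j = -0.01554 - 0.00184j  (running Σ = -0.01392 - 0.00162j)
  m=-6: -0.07234 + 0.09797j × -0.14667 - 0.24735j = 0.03484 + 0.00352j  (running Σ = 0.02092 + 0.00191j)
  m=-5: 0.07753 - 0.28212j × 0.02914 + 0.15639j = 0.04638 + 0.00390j  (running Σ = 0.06730 + 0.00581j)
  m=-4: 0.04669 + 0.46727j × -0.05825 + 0.34604j = -0.16441 - 0.01106j  (running Σ = -0.09711 - 0.00525j)
  m=-3: -0.18914 - 0.37477j × -0.00188 + 0.00331j = 0.00160 + 0.00008j  (running Σ = -0.09552 - 0.00517j)
  m=-2: -0.00391 - 0.00354j × 0.25457 - 0.21530j = -0.00176 - 0.00006j  (running Σ = -0.09727 - 0.00523j)
  m=-1: 0.38372 + 0.14786j × 0.06621 - 0.02424j = 0.02899 + 0.00049j  (running Σ = -0.06828 - 0.00474j)
  m=0: -0.13313 + 0.00000j × -0.32177 + 0.00000j = 0.04284 + 0.00000j  (running Σ = -0.02545 - 0.00474j)
  m=1: -0.38372 + 0.14786j × -0.06621 - 0.02424j = 0.02899 - 0.00049j  (running Σ = 0.00354 - 0.00523j)
  m=2: -0.00391 + 0.00354j × 0.25457 + 0.21530j = -0.00176 + 0.00006j  (running Σ = 0.00178 - 0.00517j)
  m=3: 0.18914 - 0.37477j × 0.00188 + 0.00331j = 0.00160 - 0.00008j  (running Σ = 0.00338 - 0.00525j)
  m=4: 0.04669 - 0.46727j × -0.05825 - 0.34604j = -0.16441 + 0.01106j  (running Σ = -0.16104 + 0.00581j)
  m=5: -0.07753 - 0.28212j × -0.02914 + 0.15639j = 0.04638 - 0.00390j  (running Σ = -0.11465 + 0.00191j)
  m=6: -0.07234 - 0.09797j × -0.14667 + 0.24735j = 0.03484 - 0.00352j  (running Σ = -0.07981 - 0.00162j)
  m=7: -0.02918 - 0.01858j × 0.35041 - 0.28600j = -0.01554 + 0.00184j  (running Σ = -0.09535 + 0.00022j)
  m=8: -0.00594 - 0.00120j × -0.25491 + 0.08832j = 0.00162 - 0.00022j  (running Σ = -0.09373 + 0.00000j)
Total Σ_m = -0.09373 + 0.00000j. Multiply by 0.739198: -0.06929 + 0.00000j. P_8(cos γ) = -0.069287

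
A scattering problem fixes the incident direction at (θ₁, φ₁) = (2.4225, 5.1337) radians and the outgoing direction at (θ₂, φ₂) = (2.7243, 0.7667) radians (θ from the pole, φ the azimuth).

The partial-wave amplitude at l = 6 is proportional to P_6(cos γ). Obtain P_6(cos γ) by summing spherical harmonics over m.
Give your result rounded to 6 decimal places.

Summing Y*_{l m}(θ₁,φ₁)·Y_{l m}(θ₂,φ₂) over m ∈ [−6, 6]; prefactor 4π/(2·6+1) = 0.966644:
  m=-6: Y*=0.03226 - 0.02273j  Y=-0.00024 + 0.00213j  product 0.00004 + 0.00007j
  m=-5: Y*=-0.13426 - 0.07971j  Y=0.01288 - 0.01067j  product -0.00258 + 0.00041j
  m=-4: Y*=-0.04009 + 0.34880j  Y=-0.07865 - 0.00589j  product 0.00521 - 0.02720j
  m=-3: Y*=0.43094 - 0.13655j  Y=0.16360 + 0.18307j  product 0.09550 + 0.05655j
  m=-2: Y*=-0.13034 - 0.14618j  Y=0.01801 - 0.48146j  product -0.07273 + 0.06012j
  m=-1: Y*=0.11752 - 0.26224j  Y=-0.32728 + 0.31526j  product 0.04421 + 0.12288j
  m=+0: Y*=-0.29243 + 0.00000j  Y=-0.15386 + 0.00000j  product 0.04499 + 0.00000j
  m=+1: Y*=-0.11752 - 0.26224j  Y=0.32728 + 0.31526j  product 0.04421 - 0.12288j
  m=+2: Y*=-0.13034 + 0.14618j  Y=0.01801 + 0.48146j  product -0.07273 - 0.06012j
  m=+3: Y*=-0.43094 - 0.13655j  Y=-0.16360 + 0.18307j  product 0.09550 - 0.05655j
  m=+4: Y*=-0.04009 - 0.34880j  Y=-0.07865 + 0.00589j  product 0.00521 + 0.02720j
  m=+5: Y*=0.13426 - 0.07971j  Y=-0.01288 - 0.01067j  product -0.00258 - 0.00041j
  m=+6: Y*=0.03226 + 0.02273j  Y=-0.00024 - 0.00213j  product 0.00004 - 0.00007j
Accumulated sum 0.18430 - 0.00000j; after 4π/(2l+1) scaling, 0.17815 - 0.00000j ⇒ P_6 = 0.178148

0.178148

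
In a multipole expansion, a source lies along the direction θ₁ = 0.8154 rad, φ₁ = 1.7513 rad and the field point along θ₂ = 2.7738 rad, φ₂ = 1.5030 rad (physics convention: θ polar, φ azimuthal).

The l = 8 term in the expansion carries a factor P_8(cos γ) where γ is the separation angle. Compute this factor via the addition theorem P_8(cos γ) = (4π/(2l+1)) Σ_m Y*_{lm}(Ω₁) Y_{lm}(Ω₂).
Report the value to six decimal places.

-0.276960

Addition theorem: P_8(cos γ) = (4π/17) Σ_m Y*_{lm}(Ω₁) Y_{lm}(Ω₂), m = −8…8:
  m=-8: Y*=+0.005141+0.040339i  Y=+0.000123+0.000074i  product -0.000002+0.000005i
  m=-7: Y*=+0.146006-0.046331i  Y=+0.000683-0.001329i  product +0.000038-0.000226i
  m=-6: Y*=-0.158887-0.299485i  Y=-0.009009-0.003881i  product +0.000269+0.003315i
  m=-5: Y*=-0.362388+0.286089i  Y=-0.015255+0.043265i  product -0.006849-0.020043i
  m=-4: Y*=+0.223848+0.197129i  Y=+0.150573+0.041865i  product +0.025453+0.039054i
  m=-3: Y*=-0.072016+0.119730i  Y=+0.075985-0.368431i  product +0.038640+0.035630i
  m=-2: Y*=+0.356975+0.134777i  Y=-0.566767-0.077324i  product -0.191900-0.103990i
  m=-1: Y*=+0.006486-0.035540i  Y=-0.023334+0.343658i  product +0.012062+0.003058i
  m=+0: Y*=+0.368215-0.000000i  Y=-0.353318+0.000000i  product -0.130097+0.000000i
  m=+1: Y*=-0.006486-0.035540i  Y=+0.023334+0.343658i  product +0.012062-0.003058i
  m=+2: Y*=+0.356975-0.134777i  Y=-0.566767+0.077324i  product -0.191900+0.103990i
  m=+3: Y*=+0.072016+0.119730i  Y=-0.075985-0.368431i  product +0.038640-0.035630i
  m=+4: Y*=+0.223848-0.197129i  Y=+0.150573-0.041865i  product +0.025453-0.039054i
  m=+5: Y*=+0.362388+0.286089i  Y=+0.015255+0.043265i  product -0.006849+0.020043i
  m=+6: Y*=-0.158887+0.299485i  Y=-0.009009+0.003881i  product +0.000269-0.003315i
  m=+7: Y*=-0.146006-0.046331i  Y=-0.000683-0.001329i  product +0.000038+0.000226i
  m=+8: Y*=+0.005141-0.040339i  Y=+0.000123-0.000074i  product -0.000002-0.000005i
Accumulated sum -0.374676-0.000000i; after 4π/(2l+1) scaling, -0.276960-0.000000i ⇒ P_8 = -0.276960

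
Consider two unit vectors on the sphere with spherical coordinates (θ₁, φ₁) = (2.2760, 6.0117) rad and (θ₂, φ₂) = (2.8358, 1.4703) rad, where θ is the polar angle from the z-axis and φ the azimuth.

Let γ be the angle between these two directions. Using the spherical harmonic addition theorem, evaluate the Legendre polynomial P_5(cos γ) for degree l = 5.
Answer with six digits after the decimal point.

-0.100628

Addition theorem: P_5(cos γ) = (4π/11) Σ_m Y*_{lm}(Ω₁) Y_{lm}(Ω₂), m = −5…5:
  term(m=-5) = -0.00010 - 0.00009j   from Y*(Ω₁)=0.02516 - 0.11614j, Y(Ω₂)=0.00055 - 0.00101j
  term(m=-4) = 0.00285 - 0.00232j   from Y*(Ω₁)=-0.14909 + 0.28300j, Y(Ω₂)=-0.01058 - 0.00450j
  term(m=-3) = 0.01414 + 0.02510j   from Y*(Ω₁)=0.29156 - 0.30901j, Y(Ω₂)=-0.02014 + 0.06475j
  term(m=-2) = -0.03956 + 0.01408j   from Y*(Ω₁)=-0.14204 + 0.08572j, Y(Ω₂)=0.24802 + 0.05053j
  term(m=-1) = 0.02649 + 0.15343j   from Y*(Ω₁)=-0.27609 + 0.07685j, Y(Ω₂)=0.05451 - 0.54057j
  term(m=+0) = -0.09572 + 0.00000j   from Y*(Ω₁)=0.24935 + 0.00000j, Y(Ω₂)=-0.38389 + 0.00000j
  term(m=+1) = 0.02649 - 0.15343j   from Y*(Ω₁)=0.27609 + 0.07685j, Y(Ω₂)=-0.05451 - 0.54057j
  term(m=+2) = -0.03956 - 0.01408j   from Y*(Ω₁)=-0.14204 - 0.08572j, Y(Ω₂)=0.24802 - 0.05053j
  term(m=+3) = 0.01414 - 0.02510j   from Y*(Ω₁)=-0.29156 - 0.30901j, Y(Ω₂)=0.02014 + 0.06475j
  term(m=+4) = 0.00285 + 0.00232j   from Y*(Ω₁)=-0.14909 - 0.28300j, Y(Ω₂)=-0.01058 + 0.00450j
  term(m=+5) = -0.00010 + 0.00009j   from Y*(Ω₁)=-0.02516 - 0.11614j, Y(Ω₂)=-0.00055 - 0.00101j
Σ over m = -0.08808 + 0.00000j; ×(4π/11) → -0.10063 + 0.00000j. Real part: -0.100628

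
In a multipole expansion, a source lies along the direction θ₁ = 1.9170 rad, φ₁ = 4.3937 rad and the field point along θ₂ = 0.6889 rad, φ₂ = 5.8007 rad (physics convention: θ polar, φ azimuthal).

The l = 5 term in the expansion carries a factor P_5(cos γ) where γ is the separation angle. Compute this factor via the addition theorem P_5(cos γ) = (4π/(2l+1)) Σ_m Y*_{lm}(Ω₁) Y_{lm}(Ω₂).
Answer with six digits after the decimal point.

Term-by-term m-sum for l=5 (normalisation 4π/11 = 1.142397):
  m=-5: -0.341752+0.007742i × -0.035929+0.032100i = +0.012030-0.011248i  (running Σ = +0.012030-0.011248i)
  m=-4: -0.113762+0.372986i × -0.065028+0.173210i = -0.057207-0.043959i  (running Σ = -0.045177-0.055207i)
  m=-3: +0.008539+0.006028i × +0.047702+0.384788i = -0.001912+0.003573i  (running Σ = -0.047089-0.051634i)
  m=-2: -0.267689+0.198217i × +0.237135+0.342323i = -0.131333-0.044632i  (running Σ = -0.178422-0.096266i)
  m=-1: +0.031491+0.095445i × +0.020639+0.010810i = -0.000382+0.002310i  (running Σ = -0.178804-0.093956i)
  m=0: -0.308555-0.000000i × -0.391984+0.000000i = +0.120948+0.000000i  (running Σ = -0.057856-0.093956i)
  m=1: -0.031491+0.095445i × -0.020639+0.010810i = -0.000382-0.002310i  (running Σ = -0.058237-0.096266i)
  m=2: -0.267689-0.198217i × +0.237135-0.342323i = -0.131333+0.044632i  (running Σ = -0.189570-0.051634i)
  m=3: -0.008539+0.006028i × -0.047702+0.384788i = -0.001912-0.003573i  (running Σ = -0.191483-0.055207i)
  m=4: -0.113762-0.372986i × -0.065028-0.173210i = -0.057207+0.043959i  (running Σ = -0.248690-0.011248i)
  m=5: +0.341752+0.007742i × +0.035929+0.032100i = +0.012030+0.011248i  (running Σ = -0.236660-0.000000i)
Accumulated sum -0.236660-0.000000i; after 4π/(2l+1) scaling, -0.270359-0.000000i ⇒ P_5 = -0.270359

-0.270359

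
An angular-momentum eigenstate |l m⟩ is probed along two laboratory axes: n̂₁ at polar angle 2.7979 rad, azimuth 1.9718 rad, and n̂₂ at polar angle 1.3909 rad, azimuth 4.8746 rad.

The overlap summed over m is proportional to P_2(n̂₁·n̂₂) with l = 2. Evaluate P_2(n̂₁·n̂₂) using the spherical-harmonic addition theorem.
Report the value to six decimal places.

-0.138991

Summing Y*_{l m}(θ₁,φ₁)·Y_{l m}(θ₂,φ₂) over m ∈ [−2, 2]; prefactor 4π/(2·2+1) = 2.513274:
  m=-2: Y*=-0.03049 - 0.03152j  Y=-0.35440 + 0.11919j  product 0.01456 + 0.00754j
  m=-1: Y*=0.09567 - 0.22565j  Y=0.02196 + 0.13421j  product 0.03239 + 0.00788j
  m=+0: Y*=0.52335 + 0.00000j  Y=-0.28510 + 0.00000j  product -0.14921 + 0.00000j
  m=+1: Y*=-0.09567 - 0.22565j  Y=-0.02196 + 0.13421j  product 0.03239 - 0.00788j
  m=+2: Y*=-0.03049 + 0.03152j  Y=-0.35440 - 0.11919j  product 0.01456 - 0.00754j
Accumulated sum -0.05530 + 0.00000j; after 4π/(2l+1) scaling, -0.13899 + 0.00000j ⇒ P_2 = -0.138991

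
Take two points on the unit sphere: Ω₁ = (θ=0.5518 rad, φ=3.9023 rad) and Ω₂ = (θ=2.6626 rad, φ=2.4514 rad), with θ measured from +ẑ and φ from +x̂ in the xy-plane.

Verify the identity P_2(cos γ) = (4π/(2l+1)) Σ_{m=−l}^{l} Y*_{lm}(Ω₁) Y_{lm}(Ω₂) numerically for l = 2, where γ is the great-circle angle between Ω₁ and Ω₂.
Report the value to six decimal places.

0.292459

Summing Y*_{l m}(θ₁,φ₁)·Y_{l m}(θ₂,φ₂) over m ∈ [−2, 2]; prefactor 4π/(2·2+1) = 2.513274:
  m=-2: Y*=(0.005240, 0.106022)  Y=(0.015529, 0.080568)  product (-0.008461, 0.002069)
  m=-1: Y*=(-0.249813, -0.237771)  Y=(0.243664, 0.201184)  product (-0.013035, -0.108194)
  m=+0: Y*=(0.370767, -0.000000)  Y=(0.429801, 0.000000)  product (0.159356, 0.000000)
  m=+1: Y*=(0.249813, -0.237771)  Y=(-0.243664, 0.201184)  product (-0.013035, 0.108194)
  m=+2: Y*=(0.005240, -0.106022)  Y=(0.015529, -0.080568)  product (-0.008461, -0.002069)
Total Σ_m = (0.116366, -0.000000). Multiply by 2.513274: (0.292459, -0.000000). P_2(cos γ) = 0.292459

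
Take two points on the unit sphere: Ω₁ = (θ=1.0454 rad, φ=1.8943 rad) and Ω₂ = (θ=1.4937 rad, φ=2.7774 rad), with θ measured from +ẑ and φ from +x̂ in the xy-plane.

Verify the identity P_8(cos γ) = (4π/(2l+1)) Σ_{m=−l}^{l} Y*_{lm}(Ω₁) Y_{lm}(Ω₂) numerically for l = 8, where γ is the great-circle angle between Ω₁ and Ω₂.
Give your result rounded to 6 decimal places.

0.176829

Expand P_8 via completeness: Σ_{m} conj(Y_{8,m}) at Ω₁ times Y_{8,m} at Ω₂ —
  term(m=-8) = 0.05778 - 0.05734j   from Y*(Ω₁)=-0.13758 + 0.08503j, Y(Ω₂)=-0.49028 + 0.11379j
  term(m=-7) = 0.05803 + 0.00591j   from Y*(Ω₁)=0.28837 + 0.23982j, Y(Ω₂)=0.12903 - 0.08682j
  term(m=-6) = -0.08156 - 0.12282j   from Y*(Ω₁)=0.15836 - 0.40802j, Y(Ω₂)=0.19418 - 0.27526j
  term(m=-5) = 0.00803 - 0.02625j   from Y*(Ω₁)=-0.15269 - 0.00714j, Y(Ω₂)=-0.04447 + 0.17403j
  term(m=-4) = 0.07089 - 0.02921j   from Y*(Ω₁)=-0.07391 - 0.26016j, Y(Ω₂)=0.03226 + 0.28165j
  term(m=-3) = 0.05090 + 0.02730j   from Y*(Ω₁)=-0.25105 + 0.17186j, Y(Ω₂)=-0.08736 - 0.16854j
  term(m=-2) = 0.00643 + 0.03248j   from Y*(Ω₁)=-0.10181 - 0.07692j, Y(Ω₂)=-0.19363 - 0.17272j
  term(m=-1) = -0.04072 + 0.04957j   from Y*(Ω₁)=-0.10515 + 0.31363j, Y(Ω₂)=0.18120 + 0.06907j
  term(m=+0) = -0.02034 + 0.00000j   from Y*(Ω₁)=-0.08062 + 0.00000j, Y(Ω₂)=0.25231 + 0.00000j
  term(m=+1) = -0.04072 - 0.04957j   from Y*(Ω₁)=0.10515 + 0.31363j, Y(Ω₂)=-0.18120 + 0.06907j
  term(m=+2) = 0.00643 - 0.03248j   from Y*(Ω₁)=-0.10181 + 0.07692j, Y(Ω₂)=-0.19363 + 0.17272j
  term(m=+3) = 0.05090 - 0.02730j   from Y*(Ω₁)=0.25105 + 0.17186j, Y(Ω₂)=0.08736 - 0.16854j
  term(m=+4) = 0.07089 + 0.02921j   from Y*(Ω₁)=-0.07391 + 0.26016j, Y(Ω₂)=0.03226 - 0.28165j
  term(m=+5) = 0.00803 + 0.02625j   from Y*(Ω₁)=0.15269 - 0.00714j, Y(Ω₂)=0.04447 + 0.17403j
  term(m=+6) = -0.08156 + 0.12282j   from Y*(Ω₁)=0.15836 + 0.40802j, Y(Ω₂)=0.19418 + 0.27526j
  term(m=+7) = 0.05803 - 0.00591j   from Y*(Ω₁)=-0.28837 + 0.23982j, Y(Ω₂)=-0.12903 - 0.08682j
  term(m=+8) = 0.05778 + 0.05734j   from Y*(Ω₁)=-0.13758 - 0.08503j, Y(Ω₂)=-0.49028 - 0.11379j
Accumulated sum 0.23922 + 0.00000j; after 4π/(2l+1) scaling, 0.17683 + 0.00000j ⇒ P_8 = 0.176829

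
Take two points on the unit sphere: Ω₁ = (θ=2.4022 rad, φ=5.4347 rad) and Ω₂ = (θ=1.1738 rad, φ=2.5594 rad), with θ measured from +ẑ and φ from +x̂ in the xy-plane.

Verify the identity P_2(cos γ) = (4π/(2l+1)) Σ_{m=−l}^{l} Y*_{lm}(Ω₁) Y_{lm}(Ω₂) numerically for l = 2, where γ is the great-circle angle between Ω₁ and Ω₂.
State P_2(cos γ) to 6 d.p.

Addition theorem: P_2(cos γ) = (4π/5) Σ_m Y*_{lm}(Ω₁) Y_{lm}(Ω₂), m = −2…2:
  m=-2: Y*=(-0.022071, -0.173997)  Y=(0.129872, 0.301767)  product (0.049640, -0.029258)
  m=-1: Y*=(-0.254293, 0.288588)  Y=(-0.230093, -0.151471)  product (0.102224, -0.027884)
  m=+0: Y*=(0.201164, -0.000000)  Y=(-0.173940, 0.000000)  product (-0.034990, 0.000000)
  m=+1: Y*=(0.254293, 0.288588)  Y=(0.230093, -0.151471)  product (0.102224, 0.027884)
  m=+2: Y*=(-0.022071, 0.173997)  Y=(0.129872, -0.301767)  product (0.049640, 0.029258)
Σ over m = (0.268738, 0.000000); ×(4π/5) → (0.675411, 0.000000). Real part: 0.675411

0.675411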